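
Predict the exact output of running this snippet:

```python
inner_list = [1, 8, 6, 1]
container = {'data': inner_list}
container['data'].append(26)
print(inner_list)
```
[1, 8, 6, 1, 26]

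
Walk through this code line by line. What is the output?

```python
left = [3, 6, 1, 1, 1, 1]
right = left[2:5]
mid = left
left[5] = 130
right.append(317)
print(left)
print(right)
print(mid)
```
[3, 6, 1, 1, 1, 130]
[1, 1, 1, 317]
[3, 6, 1, 1, 1, 130]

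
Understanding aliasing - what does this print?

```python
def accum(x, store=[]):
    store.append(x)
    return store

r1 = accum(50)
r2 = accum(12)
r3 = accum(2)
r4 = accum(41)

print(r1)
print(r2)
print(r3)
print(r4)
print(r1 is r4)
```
[50, 12, 2, 41]
[50, 12, 2, 41]
[50, 12, 2, 41]
[50, 12, 2, 41]
True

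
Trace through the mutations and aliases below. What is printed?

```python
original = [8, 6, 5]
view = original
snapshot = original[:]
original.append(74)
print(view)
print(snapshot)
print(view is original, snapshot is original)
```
[8, 6, 5, 74]
[8, 6, 5]
True False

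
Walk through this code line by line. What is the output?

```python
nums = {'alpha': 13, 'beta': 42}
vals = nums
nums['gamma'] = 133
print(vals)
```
{'alpha': 13, 'beta': 42, 'gamma': 133}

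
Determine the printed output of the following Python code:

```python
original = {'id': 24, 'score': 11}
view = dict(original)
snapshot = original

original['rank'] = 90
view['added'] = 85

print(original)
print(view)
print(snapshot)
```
{'id': 24, 'score': 11, 'rank': 90}
{'id': 24, 'score': 11, 'added': 85}
{'id': 24, 'score': 11, 'rank': 90}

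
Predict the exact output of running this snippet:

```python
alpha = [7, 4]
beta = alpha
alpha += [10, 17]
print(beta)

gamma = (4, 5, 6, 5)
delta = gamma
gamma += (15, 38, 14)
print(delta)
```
[7, 4, 10, 17]
(4, 5, 6, 5)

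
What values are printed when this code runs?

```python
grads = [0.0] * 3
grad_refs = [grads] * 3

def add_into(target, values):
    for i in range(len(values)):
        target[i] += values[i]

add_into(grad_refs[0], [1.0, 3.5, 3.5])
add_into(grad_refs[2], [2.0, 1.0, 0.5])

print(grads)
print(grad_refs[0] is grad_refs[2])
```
[3.0, 4.5, 4.0]
True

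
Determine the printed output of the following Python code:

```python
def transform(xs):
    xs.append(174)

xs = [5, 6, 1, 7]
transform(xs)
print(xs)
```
[5, 6, 1, 7, 174]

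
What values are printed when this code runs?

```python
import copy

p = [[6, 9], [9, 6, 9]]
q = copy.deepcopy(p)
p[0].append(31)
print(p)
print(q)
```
[[6, 9, 31], [9, 6, 9]]
[[6, 9], [9, 6, 9]]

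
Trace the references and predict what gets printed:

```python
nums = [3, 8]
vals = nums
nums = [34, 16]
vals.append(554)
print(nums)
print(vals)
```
[34, 16]
[3, 8, 554]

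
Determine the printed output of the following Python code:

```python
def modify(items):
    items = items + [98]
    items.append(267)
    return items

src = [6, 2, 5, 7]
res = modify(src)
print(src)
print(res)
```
[6, 2, 5, 7]
[6, 2, 5, 7, 98, 267]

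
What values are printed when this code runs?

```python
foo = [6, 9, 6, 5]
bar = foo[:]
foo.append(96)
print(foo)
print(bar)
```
[6, 9, 6, 5, 96]
[6, 9, 6, 5]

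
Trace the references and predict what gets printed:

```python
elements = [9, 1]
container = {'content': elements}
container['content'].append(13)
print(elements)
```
[9, 1, 13]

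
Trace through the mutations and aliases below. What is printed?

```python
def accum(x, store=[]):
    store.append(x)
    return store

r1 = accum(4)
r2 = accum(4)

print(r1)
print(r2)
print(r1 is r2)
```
[4, 4]
[4, 4]
True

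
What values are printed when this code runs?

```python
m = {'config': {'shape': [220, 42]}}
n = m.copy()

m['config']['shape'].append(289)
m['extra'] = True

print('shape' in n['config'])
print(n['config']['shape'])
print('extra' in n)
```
True
[220, 42, 289]
False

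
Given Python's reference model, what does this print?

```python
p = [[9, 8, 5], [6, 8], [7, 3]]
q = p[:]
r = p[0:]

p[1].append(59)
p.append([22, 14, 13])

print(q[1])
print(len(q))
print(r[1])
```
[6, 8, 59]
3
[6, 8, 59]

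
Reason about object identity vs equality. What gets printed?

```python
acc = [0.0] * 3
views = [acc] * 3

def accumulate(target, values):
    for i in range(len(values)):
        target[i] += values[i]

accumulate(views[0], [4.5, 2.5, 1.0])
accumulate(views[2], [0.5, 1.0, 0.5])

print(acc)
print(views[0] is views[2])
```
[5.0, 3.5, 1.5]
True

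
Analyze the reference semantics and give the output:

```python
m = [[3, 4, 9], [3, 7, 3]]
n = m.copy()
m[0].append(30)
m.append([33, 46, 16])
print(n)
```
[[3, 4, 9, 30], [3, 7, 3]]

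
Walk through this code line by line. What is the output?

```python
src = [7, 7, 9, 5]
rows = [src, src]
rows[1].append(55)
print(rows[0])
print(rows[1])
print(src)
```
[7, 7, 9, 5, 55]
[7, 7, 9, 5, 55]
[7, 7, 9, 5, 55]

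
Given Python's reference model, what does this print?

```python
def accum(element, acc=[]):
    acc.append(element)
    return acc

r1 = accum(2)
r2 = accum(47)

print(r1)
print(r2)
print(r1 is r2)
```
[2, 47]
[2, 47]
True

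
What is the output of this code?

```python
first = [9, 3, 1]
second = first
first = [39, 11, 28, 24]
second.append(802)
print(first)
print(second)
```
[39, 11, 28, 24]
[9, 3, 1, 802]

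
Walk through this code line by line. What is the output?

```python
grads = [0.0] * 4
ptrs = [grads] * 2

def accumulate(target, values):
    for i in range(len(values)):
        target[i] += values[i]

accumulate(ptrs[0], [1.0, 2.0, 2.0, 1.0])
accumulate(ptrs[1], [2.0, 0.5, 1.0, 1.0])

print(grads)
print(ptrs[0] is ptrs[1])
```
[3.0, 2.5, 3.0, 2.0]
True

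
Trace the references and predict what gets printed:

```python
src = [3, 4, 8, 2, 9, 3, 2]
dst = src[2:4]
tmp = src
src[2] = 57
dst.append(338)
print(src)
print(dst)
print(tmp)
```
[3, 4, 57, 2, 9, 3, 2]
[8, 2, 338]
[3, 4, 57, 2, 9, 3, 2]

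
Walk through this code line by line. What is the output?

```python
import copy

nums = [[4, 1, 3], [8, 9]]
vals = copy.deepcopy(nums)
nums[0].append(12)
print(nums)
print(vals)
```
[[4, 1, 3, 12], [8, 9]]
[[4, 1, 3], [8, 9]]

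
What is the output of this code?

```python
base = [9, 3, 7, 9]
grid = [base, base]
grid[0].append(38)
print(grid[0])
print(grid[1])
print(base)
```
[9, 3, 7, 9, 38]
[9, 3, 7, 9, 38]
[9, 3, 7, 9, 38]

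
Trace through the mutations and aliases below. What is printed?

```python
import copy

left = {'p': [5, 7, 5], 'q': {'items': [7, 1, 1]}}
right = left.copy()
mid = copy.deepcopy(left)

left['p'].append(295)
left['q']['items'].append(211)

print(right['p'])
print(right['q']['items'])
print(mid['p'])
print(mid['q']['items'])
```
[5, 7, 5, 295]
[7, 1, 1, 211]
[5, 7, 5]
[7, 1, 1]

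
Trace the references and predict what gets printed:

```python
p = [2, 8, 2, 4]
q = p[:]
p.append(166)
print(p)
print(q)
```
[2, 8, 2, 4, 166]
[2, 8, 2, 4]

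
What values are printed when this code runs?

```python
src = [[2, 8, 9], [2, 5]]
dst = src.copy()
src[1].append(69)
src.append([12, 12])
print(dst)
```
[[2, 8, 9], [2, 5, 69]]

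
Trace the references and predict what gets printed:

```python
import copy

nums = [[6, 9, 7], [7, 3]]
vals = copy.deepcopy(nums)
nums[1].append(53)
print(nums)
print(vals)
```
[[6, 9, 7], [7, 3, 53]]
[[6, 9, 7], [7, 3]]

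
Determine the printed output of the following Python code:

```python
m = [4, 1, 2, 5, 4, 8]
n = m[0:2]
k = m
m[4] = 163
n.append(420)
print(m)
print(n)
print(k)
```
[4, 1, 2, 5, 163, 8]
[4, 1, 420]
[4, 1, 2, 5, 163, 8]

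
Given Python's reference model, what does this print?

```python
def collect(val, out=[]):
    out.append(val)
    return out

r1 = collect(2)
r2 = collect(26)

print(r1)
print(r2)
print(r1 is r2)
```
[2, 26]
[2, 26]
True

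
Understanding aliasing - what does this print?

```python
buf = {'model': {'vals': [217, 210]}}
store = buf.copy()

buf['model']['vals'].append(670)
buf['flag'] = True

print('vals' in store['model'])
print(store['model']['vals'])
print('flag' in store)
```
True
[217, 210, 670]
False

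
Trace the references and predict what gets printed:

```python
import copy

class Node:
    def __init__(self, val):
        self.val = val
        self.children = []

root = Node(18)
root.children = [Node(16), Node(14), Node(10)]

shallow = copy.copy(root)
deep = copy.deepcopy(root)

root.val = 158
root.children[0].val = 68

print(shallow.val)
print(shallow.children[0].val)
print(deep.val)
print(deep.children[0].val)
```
18
68
18
16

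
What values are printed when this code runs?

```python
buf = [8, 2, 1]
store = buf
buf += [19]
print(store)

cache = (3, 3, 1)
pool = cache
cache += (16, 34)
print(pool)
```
[8, 2, 1, 19]
(3, 3, 1)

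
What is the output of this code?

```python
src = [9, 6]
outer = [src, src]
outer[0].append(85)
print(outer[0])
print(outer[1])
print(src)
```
[9, 6, 85]
[9, 6, 85]
[9, 6, 85]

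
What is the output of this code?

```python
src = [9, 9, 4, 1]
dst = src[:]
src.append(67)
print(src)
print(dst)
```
[9, 9, 4, 1, 67]
[9, 9, 4, 1]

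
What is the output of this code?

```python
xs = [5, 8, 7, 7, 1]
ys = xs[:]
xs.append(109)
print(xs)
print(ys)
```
[5, 8, 7, 7, 1, 109]
[5, 8, 7, 7, 1]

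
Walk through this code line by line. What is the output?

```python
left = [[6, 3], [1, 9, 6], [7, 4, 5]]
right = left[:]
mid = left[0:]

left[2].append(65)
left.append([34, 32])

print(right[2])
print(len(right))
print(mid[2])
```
[7, 4, 5, 65]
3
[7, 4, 5, 65]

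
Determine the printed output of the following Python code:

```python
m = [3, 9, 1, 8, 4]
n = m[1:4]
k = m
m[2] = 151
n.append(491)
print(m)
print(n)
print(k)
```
[3, 9, 151, 8, 4]
[9, 1, 8, 491]
[3, 9, 151, 8, 4]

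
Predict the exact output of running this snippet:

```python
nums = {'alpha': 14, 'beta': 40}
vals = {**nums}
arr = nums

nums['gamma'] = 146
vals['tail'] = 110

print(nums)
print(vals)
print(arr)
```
{'alpha': 14, 'beta': 40, 'gamma': 146}
{'alpha': 14, 'beta': 40, 'tail': 110}
{'alpha': 14, 'beta': 40, 'gamma': 146}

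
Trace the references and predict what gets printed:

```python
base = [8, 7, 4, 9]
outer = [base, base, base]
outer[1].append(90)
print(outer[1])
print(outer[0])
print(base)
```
[8, 7, 4, 9, 90]
[8, 7, 4, 9, 90]
[8, 7, 4, 9, 90]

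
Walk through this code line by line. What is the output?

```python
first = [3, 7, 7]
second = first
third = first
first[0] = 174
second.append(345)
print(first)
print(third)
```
[174, 7, 7, 345]
[174, 7, 7, 345]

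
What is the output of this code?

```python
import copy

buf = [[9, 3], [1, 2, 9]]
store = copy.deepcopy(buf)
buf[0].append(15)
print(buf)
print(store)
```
[[9, 3, 15], [1, 2, 9]]
[[9, 3], [1, 2, 9]]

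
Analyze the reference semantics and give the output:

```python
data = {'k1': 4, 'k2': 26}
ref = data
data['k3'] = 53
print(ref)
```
{'k1': 4, 'k2': 26, 'k3': 53}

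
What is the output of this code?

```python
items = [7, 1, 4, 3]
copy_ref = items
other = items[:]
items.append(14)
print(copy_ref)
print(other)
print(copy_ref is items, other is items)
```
[7, 1, 4, 3, 14]
[7, 1, 4, 3]
True False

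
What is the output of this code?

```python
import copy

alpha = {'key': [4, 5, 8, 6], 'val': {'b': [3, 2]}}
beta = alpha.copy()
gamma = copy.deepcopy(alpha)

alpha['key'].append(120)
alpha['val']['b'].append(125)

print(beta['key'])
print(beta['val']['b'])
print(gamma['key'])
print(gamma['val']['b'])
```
[4, 5, 8, 6, 120]
[3, 2, 125]
[4, 5, 8, 6]
[3, 2]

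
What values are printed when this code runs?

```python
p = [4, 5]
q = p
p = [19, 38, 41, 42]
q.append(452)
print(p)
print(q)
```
[19, 38, 41, 42]
[4, 5, 452]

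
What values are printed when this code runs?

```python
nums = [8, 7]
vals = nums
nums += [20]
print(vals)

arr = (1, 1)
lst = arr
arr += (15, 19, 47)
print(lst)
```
[8, 7, 20]
(1, 1)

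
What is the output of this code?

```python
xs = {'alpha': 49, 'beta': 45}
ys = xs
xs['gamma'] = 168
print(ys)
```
{'alpha': 49, 'beta': 45, 'gamma': 168}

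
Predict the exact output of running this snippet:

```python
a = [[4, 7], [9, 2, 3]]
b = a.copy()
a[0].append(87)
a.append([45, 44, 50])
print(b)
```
[[4, 7, 87], [9, 2, 3]]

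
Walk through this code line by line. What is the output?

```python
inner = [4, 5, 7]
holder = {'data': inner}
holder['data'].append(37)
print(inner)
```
[4, 5, 7, 37]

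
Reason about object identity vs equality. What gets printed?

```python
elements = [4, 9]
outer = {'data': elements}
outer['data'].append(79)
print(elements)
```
[4, 9, 79]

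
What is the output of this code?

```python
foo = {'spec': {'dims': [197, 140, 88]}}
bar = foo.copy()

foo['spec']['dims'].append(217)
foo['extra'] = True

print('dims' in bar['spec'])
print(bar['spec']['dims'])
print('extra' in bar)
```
True
[197, 140, 88, 217]
False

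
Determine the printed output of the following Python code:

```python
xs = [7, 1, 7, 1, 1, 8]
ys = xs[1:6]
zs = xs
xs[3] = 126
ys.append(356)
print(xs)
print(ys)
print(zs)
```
[7, 1, 7, 126, 1, 8]
[1, 7, 1, 1, 8, 356]
[7, 1, 7, 126, 1, 8]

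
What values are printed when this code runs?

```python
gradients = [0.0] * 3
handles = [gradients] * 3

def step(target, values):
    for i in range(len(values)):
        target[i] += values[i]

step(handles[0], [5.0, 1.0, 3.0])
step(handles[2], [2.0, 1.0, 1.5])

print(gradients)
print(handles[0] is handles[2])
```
[7.0, 2.0, 4.5]
True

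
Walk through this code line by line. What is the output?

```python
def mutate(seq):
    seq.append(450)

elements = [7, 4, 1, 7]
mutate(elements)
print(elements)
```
[7, 4, 1, 7, 450]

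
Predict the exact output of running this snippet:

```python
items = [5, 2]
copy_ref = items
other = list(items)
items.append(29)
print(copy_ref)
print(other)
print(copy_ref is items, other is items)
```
[5, 2, 29]
[5, 2]
True False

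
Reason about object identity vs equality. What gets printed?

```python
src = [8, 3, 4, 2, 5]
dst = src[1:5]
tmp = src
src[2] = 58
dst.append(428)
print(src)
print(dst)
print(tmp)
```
[8, 3, 58, 2, 5]
[3, 4, 2, 5, 428]
[8, 3, 58, 2, 5]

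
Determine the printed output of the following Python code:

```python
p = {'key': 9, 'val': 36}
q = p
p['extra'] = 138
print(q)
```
{'key': 9, 'val': 36, 'extra': 138}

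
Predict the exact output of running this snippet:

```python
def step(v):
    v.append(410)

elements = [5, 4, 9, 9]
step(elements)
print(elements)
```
[5, 4, 9, 9, 410]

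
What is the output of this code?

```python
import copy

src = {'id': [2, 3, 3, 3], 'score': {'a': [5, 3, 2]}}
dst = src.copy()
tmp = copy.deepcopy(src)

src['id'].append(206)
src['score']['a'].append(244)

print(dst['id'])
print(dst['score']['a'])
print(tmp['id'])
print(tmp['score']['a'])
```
[2, 3, 3, 3, 206]
[5, 3, 2, 244]
[2, 3, 3, 3]
[5, 3, 2]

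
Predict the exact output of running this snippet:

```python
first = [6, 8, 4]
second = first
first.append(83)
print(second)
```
[6, 8, 4, 83]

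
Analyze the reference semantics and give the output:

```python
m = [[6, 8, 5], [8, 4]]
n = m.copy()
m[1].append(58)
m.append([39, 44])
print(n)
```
[[6, 8, 5], [8, 4, 58]]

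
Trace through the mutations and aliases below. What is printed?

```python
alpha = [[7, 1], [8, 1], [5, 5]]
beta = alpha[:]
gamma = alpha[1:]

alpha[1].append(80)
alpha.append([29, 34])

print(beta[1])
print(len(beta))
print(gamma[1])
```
[8, 1, 80]
3
[5, 5]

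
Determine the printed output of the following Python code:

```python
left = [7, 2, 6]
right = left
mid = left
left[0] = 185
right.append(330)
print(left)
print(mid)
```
[185, 2, 6, 330]
[185, 2, 6, 330]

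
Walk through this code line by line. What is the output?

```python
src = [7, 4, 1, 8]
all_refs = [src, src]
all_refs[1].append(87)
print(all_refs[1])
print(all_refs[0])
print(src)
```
[7, 4, 1, 8, 87]
[7, 4, 1, 8, 87]
[7, 4, 1, 8, 87]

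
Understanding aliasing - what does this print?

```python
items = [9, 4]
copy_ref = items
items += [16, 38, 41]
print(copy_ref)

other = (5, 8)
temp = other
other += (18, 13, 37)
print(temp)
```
[9, 4, 16, 38, 41]
(5, 8)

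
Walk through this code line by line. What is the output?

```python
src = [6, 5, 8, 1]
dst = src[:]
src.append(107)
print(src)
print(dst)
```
[6, 5, 8, 1, 107]
[6, 5, 8, 1]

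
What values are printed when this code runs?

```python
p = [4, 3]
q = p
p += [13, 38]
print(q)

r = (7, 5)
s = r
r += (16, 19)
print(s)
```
[4, 3, 13, 38]
(7, 5)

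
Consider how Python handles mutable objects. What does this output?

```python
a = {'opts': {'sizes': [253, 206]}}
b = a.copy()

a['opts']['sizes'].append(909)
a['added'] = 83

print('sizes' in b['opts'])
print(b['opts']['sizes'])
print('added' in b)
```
True
[253, 206, 909]
False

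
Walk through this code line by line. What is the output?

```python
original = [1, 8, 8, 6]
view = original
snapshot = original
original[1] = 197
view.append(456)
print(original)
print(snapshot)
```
[1, 197, 8, 6, 456]
[1, 197, 8, 6, 456]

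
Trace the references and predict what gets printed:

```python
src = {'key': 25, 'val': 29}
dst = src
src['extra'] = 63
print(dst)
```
{'key': 25, 'val': 29, 'extra': 63}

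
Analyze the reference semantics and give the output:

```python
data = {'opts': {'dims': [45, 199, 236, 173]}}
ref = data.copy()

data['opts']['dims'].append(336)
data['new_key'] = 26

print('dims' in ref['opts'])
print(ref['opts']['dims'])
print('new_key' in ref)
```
True
[45, 199, 236, 173, 336]
False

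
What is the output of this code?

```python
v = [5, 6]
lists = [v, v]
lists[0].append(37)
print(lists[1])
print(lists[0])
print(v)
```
[5, 6, 37]
[5, 6, 37]
[5, 6, 37]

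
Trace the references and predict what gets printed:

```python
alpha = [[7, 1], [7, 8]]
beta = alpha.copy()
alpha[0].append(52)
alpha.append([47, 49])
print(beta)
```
[[7, 1, 52], [7, 8]]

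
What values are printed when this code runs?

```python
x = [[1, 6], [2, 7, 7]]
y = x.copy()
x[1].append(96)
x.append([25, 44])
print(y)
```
[[1, 6], [2, 7, 7, 96]]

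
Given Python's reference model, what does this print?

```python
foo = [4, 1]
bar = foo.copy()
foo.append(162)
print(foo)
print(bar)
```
[4, 1, 162]
[4, 1]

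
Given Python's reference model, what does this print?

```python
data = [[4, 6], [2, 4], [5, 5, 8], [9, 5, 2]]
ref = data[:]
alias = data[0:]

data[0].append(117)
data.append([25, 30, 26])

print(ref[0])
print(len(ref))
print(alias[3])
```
[4, 6, 117]
4
[9, 5, 2]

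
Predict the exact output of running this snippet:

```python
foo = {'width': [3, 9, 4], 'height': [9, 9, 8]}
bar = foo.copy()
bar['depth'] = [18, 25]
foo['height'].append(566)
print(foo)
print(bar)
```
{'width': [3, 9, 4], 'height': [9, 9, 8, 566]}
{'width': [3, 9, 4], 'height': [9, 9, 8, 566], 'depth': [18, 25]}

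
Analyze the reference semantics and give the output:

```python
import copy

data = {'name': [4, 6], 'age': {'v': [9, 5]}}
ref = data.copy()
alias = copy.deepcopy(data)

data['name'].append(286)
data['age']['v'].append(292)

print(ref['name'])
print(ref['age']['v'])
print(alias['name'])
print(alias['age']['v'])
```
[4, 6, 286]
[9, 5, 292]
[4, 6]
[9, 5]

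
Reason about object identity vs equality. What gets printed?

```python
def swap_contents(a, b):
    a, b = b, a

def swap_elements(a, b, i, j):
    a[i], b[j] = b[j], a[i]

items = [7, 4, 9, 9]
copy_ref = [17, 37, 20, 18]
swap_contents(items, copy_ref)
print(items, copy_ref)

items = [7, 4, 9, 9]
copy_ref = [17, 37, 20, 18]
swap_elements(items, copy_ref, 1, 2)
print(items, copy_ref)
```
[7, 4, 9, 9] [17, 37, 20, 18]
[7, 20, 9, 9] [17, 37, 4, 18]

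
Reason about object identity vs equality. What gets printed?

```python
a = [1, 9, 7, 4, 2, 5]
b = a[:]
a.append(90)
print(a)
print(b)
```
[1, 9, 7, 4, 2, 5, 90]
[1, 9, 7, 4, 2, 5]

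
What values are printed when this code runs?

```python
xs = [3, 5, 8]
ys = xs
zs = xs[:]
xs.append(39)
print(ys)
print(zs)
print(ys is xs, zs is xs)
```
[3, 5, 8, 39]
[3, 5, 8]
True False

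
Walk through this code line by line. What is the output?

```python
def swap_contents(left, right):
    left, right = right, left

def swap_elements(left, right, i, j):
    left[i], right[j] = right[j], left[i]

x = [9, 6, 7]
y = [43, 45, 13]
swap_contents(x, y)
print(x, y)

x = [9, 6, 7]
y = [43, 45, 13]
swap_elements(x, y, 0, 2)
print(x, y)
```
[9, 6, 7] [43, 45, 13]
[13, 6, 7] [43, 45, 9]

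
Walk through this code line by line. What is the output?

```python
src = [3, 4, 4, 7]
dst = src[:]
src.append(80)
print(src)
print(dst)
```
[3, 4, 4, 7, 80]
[3, 4, 4, 7]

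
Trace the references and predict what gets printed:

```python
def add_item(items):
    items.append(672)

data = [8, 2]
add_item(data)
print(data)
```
[8, 2, 672]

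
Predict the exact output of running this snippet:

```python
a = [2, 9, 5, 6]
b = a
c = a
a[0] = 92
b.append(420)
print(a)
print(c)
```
[92, 9, 5, 6, 420]
[92, 9, 5, 6, 420]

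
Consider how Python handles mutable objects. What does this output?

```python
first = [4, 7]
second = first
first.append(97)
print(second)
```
[4, 7, 97]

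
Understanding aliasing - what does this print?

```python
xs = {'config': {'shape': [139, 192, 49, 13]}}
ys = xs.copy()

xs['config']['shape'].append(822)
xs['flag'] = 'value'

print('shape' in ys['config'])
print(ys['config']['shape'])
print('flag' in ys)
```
True
[139, 192, 49, 13, 822]
False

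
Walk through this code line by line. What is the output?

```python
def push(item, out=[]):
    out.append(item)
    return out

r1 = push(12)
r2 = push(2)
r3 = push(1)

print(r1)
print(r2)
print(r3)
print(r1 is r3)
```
[12, 2, 1]
[12, 2, 1]
[12, 2, 1]
True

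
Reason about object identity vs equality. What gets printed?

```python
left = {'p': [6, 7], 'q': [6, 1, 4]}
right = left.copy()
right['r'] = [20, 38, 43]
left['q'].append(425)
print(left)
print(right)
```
{'p': [6, 7], 'q': [6, 1, 4, 425]}
{'p': [6, 7], 'q': [6, 1, 4, 425], 'r': [20, 38, 43]}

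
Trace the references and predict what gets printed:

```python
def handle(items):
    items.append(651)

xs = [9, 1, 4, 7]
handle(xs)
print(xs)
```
[9, 1, 4, 7, 651]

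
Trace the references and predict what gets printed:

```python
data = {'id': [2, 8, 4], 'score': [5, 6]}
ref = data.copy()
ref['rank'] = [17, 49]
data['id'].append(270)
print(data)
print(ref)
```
{'id': [2, 8, 4, 270], 'score': [5, 6]}
{'id': [2, 8, 4, 270], 'score': [5, 6], 'rank': [17, 49]}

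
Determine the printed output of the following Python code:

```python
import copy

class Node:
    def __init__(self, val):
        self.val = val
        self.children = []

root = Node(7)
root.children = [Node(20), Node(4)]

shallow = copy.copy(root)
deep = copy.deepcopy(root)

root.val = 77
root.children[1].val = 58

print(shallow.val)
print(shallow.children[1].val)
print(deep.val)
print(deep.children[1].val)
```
7
58
7
4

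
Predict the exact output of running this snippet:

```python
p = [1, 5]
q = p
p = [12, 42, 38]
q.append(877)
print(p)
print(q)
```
[12, 42, 38]
[1, 5, 877]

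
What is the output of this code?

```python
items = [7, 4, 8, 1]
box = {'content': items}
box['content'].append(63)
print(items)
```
[7, 4, 8, 1, 63]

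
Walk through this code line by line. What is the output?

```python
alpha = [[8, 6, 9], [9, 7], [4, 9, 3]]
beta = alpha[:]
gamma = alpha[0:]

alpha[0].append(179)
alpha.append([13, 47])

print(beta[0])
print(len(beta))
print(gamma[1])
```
[8, 6, 9, 179]
3
[9, 7]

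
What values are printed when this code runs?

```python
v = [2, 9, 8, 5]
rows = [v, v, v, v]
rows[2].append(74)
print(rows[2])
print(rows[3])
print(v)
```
[2, 9, 8, 5, 74]
[2, 9, 8, 5, 74]
[2, 9, 8, 5, 74]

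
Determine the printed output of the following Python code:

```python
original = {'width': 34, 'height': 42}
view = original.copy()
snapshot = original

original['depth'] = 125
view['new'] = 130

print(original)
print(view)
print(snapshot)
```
{'width': 34, 'height': 42, 'depth': 125}
{'width': 34, 'height': 42, 'new': 130}
{'width': 34, 'height': 42, 'depth': 125}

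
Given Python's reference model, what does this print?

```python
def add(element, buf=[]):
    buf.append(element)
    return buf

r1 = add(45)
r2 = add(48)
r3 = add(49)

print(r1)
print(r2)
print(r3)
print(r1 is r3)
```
[45, 48, 49]
[45, 48, 49]
[45, 48, 49]
True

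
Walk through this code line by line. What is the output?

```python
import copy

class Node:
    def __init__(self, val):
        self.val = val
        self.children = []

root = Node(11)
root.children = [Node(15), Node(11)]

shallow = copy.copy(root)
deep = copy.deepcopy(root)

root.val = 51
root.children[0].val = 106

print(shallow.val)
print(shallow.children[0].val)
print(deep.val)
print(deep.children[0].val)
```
11
106
11
15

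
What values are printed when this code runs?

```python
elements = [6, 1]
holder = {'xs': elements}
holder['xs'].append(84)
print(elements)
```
[6, 1, 84]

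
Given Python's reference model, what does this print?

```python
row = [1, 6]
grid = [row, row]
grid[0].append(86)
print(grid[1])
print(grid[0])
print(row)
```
[1, 6, 86]
[1, 6, 86]
[1, 6, 86]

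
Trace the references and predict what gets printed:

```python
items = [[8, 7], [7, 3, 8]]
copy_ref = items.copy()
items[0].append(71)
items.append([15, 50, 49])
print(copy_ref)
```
[[8, 7, 71], [7, 3, 8]]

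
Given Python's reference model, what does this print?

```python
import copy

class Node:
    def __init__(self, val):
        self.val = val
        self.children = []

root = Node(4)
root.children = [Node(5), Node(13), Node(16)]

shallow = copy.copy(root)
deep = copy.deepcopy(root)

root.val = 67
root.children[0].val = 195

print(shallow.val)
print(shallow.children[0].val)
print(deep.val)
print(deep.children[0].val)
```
4
195
4
5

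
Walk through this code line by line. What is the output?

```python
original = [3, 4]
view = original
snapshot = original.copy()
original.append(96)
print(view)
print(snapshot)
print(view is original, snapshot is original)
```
[3, 4, 96]
[3, 4]
True False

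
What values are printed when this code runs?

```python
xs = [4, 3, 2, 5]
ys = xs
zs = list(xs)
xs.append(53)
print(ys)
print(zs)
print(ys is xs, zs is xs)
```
[4, 3, 2, 5, 53]
[4, 3, 2, 5]
True False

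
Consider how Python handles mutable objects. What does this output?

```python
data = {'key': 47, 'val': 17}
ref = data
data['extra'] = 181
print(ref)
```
{'key': 47, 'val': 17, 'extra': 181}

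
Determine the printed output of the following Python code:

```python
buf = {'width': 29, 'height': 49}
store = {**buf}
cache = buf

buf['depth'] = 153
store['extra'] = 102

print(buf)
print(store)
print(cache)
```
{'width': 29, 'height': 49, 'depth': 153}
{'width': 29, 'height': 49, 'extra': 102}
{'width': 29, 'height': 49, 'depth': 153}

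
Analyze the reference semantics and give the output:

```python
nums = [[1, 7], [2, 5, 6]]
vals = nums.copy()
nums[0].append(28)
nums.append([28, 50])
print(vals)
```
[[1, 7, 28], [2, 5, 6]]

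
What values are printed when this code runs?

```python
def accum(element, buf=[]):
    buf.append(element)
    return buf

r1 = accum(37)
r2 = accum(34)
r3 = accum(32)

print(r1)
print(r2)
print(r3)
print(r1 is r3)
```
[37, 34, 32]
[37, 34, 32]
[37, 34, 32]
True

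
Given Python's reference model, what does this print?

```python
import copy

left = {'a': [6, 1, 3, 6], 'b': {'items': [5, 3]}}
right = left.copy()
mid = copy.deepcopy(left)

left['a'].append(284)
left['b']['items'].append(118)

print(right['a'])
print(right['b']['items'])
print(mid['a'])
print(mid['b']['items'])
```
[6, 1, 3, 6, 284]
[5, 3, 118]
[6, 1, 3, 6]
[5, 3]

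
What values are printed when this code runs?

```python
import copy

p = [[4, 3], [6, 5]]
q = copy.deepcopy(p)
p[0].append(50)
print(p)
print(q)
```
[[4, 3, 50], [6, 5]]
[[4, 3], [6, 5]]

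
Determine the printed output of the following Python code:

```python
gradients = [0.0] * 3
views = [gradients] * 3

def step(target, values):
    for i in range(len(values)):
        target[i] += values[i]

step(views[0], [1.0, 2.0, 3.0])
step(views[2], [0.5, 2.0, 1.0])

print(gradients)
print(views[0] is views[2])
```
[1.5, 4.0, 4.0]
True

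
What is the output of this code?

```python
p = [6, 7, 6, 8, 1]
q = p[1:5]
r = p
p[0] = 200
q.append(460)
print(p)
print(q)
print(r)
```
[200, 7, 6, 8, 1]
[7, 6, 8, 1, 460]
[200, 7, 6, 8, 1]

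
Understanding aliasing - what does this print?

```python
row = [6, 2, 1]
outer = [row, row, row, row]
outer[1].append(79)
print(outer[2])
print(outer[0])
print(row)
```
[6, 2, 1, 79]
[6, 2, 1, 79]
[6, 2, 1, 79]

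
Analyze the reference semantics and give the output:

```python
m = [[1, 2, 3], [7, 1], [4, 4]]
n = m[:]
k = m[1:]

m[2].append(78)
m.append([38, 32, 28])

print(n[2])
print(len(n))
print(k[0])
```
[4, 4, 78]
3
[7, 1]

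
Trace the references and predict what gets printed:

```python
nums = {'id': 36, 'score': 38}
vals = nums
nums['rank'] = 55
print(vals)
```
{'id': 36, 'score': 38, 'rank': 55}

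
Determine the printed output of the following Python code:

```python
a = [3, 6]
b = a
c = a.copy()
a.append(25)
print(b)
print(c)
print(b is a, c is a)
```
[3, 6, 25]
[3, 6]
True False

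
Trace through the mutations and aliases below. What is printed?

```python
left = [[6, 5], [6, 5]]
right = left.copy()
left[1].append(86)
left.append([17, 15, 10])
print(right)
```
[[6, 5], [6, 5, 86]]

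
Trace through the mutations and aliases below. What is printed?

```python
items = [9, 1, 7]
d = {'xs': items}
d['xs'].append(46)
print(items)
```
[9, 1, 7, 46]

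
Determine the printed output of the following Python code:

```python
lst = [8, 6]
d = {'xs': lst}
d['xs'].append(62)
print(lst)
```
[8, 6, 62]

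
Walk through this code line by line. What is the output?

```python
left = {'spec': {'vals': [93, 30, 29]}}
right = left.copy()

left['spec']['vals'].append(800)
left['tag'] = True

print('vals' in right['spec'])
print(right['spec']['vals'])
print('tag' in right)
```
True
[93, 30, 29, 800]
False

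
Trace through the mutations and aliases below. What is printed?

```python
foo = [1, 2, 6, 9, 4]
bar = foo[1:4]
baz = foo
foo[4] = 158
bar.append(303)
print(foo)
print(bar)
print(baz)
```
[1, 2, 6, 9, 158]
[2, 6, 9, 303]
[1, 2, 6, 9, 158]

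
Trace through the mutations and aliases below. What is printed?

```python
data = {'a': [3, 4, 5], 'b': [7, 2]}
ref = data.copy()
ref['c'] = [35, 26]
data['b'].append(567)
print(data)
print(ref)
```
{'a': [3, 4, 5], 'b': [7, 2, 567]}
{'a': [3, 4, 5], 'b': [7, 2, 567], 'c': [35, 26]}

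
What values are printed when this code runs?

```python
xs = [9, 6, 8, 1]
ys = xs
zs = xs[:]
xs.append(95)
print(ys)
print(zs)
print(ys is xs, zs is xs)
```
[9, 6, 8, 1, 95]
[9, 6, 8, 1]
True False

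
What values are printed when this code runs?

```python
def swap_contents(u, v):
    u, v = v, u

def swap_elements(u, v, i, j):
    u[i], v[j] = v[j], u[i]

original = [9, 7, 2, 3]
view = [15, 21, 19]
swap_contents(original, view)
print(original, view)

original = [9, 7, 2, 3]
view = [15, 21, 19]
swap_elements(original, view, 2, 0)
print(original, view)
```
[9, 7, 2, 3] [15, 21, 19]
[9, 7, 15, 3] [2, 21, 19]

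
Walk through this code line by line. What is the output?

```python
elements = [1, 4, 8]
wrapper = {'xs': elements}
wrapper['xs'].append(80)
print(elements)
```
[1, 4, 8, 80]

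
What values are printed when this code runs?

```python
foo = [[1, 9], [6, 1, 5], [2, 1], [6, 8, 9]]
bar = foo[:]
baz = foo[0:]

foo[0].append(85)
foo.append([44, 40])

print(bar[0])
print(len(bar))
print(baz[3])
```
[1, 9, 85]
4
[6, 8, 9]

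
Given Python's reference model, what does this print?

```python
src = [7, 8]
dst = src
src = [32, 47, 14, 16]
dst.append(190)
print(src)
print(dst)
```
[32, 47, 14, 16]
[7, 8, 190]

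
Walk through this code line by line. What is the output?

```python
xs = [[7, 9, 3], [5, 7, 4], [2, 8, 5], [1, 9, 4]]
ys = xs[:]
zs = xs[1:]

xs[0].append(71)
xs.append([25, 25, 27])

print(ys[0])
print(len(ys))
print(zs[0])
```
[7, 9, 3, 71]
4
[5, 7, 4]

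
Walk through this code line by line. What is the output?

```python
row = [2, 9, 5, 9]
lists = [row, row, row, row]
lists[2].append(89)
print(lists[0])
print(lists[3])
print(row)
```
[2, 9, 5, 9, 89]
[2, 9, 5, 9, 89]
[2, 9, 5, 9, 89]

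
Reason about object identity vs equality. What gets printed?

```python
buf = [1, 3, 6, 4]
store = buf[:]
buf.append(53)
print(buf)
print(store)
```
[1, 3, 6, 4, 53]
[1, 3, 6, 4]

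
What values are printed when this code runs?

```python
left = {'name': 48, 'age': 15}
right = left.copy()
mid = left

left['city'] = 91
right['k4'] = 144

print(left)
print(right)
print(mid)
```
{'name': 48, 'age': 15, 'city': 91}
{'name': 48, 'age': 15, 'k4': 144}
{'name': 48, 'age': 15, 'city': 91}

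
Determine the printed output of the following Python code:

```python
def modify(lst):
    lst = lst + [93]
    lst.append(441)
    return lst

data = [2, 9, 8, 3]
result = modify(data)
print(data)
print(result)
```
[2, 9, 8, 3]
[2, 9, 8, 3, 93, 441]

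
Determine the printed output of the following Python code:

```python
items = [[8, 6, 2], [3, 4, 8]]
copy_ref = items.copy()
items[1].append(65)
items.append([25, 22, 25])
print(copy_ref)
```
[[8, 6, 2], [3, 4, 8, 65]]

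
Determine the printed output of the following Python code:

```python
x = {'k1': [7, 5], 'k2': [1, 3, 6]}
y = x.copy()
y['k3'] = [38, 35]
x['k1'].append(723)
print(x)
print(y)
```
{'k1': [7, 5, 723], 'k2': [1, 3, 6]}
{'k1': [7, 5, 723], 'k2': [1, 3, 6], 'k3': [38, 35]}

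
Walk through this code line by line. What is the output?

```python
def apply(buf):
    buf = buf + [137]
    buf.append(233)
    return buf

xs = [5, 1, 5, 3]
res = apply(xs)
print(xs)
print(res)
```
[5, 1, 5, 3]
[5, 1, 5, 3, 137, 233]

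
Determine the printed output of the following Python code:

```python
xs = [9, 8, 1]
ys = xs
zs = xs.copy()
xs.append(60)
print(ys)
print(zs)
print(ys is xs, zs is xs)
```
[9, 8, 1, 60]
[9, 8, 1]
True False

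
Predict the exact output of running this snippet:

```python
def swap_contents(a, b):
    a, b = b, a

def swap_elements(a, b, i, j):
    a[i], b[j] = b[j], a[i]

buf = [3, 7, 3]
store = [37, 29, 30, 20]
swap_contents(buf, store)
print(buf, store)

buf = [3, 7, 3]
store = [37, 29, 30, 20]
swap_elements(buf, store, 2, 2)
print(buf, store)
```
[3, 7, 3] [37, 29, 30, 20]
[3, 7, 30] [37, 29, 3, 20]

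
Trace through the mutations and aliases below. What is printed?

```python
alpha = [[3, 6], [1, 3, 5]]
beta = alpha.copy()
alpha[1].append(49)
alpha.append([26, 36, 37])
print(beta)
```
[[3, 6], [1, 3, 5, 49]]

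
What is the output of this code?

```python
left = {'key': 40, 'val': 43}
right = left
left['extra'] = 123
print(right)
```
{'key': 40, 'val': 43, 'extra': 123}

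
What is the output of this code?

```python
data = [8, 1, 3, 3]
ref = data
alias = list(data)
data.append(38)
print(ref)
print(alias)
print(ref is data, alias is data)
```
[8, 1, 3, 3, 38]
[8, 1, 3, 3]
True False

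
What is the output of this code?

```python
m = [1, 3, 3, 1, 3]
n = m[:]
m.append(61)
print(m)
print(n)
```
[1, 3, 3, 1, 3, 61]
[1, 3, 3, 1, 3]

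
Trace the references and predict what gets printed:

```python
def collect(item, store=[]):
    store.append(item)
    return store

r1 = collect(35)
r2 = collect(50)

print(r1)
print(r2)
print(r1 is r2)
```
[35, 50]
[35, 50]
True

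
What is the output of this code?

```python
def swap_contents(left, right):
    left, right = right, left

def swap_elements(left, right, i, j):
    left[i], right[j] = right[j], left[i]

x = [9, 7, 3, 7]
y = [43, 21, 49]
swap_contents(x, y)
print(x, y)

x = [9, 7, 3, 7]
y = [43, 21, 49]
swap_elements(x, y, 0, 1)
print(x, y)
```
[9, 7, 3, 7] [43, 21, 49]
[21, 7, 3, 7] [43, 9, 49]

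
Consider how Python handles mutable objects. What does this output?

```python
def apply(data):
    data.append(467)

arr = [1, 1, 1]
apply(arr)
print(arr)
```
[1, 1, 1, 467]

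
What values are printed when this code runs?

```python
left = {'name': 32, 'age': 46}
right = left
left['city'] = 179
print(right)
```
{'name': 32, 'age': 46, 'city': 179}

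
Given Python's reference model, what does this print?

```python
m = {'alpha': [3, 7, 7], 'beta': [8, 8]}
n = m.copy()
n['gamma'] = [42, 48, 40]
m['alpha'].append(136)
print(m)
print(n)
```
{'alpha': [3, 7, 7, 136], 'beta': [8, 8]}
{'alpha': [3, 7, 7, 136], 'beta': [8, 8], 'gamma': [42, 48, 40]}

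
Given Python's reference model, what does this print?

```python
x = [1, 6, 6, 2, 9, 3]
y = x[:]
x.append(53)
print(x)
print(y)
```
[1, 6, 6, 2, 9, 3, 53]
[1, 6, 6, 2, 9, 3]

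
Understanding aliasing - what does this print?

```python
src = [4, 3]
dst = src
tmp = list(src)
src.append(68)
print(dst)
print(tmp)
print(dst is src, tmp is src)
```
[4, 3, 68]
[4, 3]
True False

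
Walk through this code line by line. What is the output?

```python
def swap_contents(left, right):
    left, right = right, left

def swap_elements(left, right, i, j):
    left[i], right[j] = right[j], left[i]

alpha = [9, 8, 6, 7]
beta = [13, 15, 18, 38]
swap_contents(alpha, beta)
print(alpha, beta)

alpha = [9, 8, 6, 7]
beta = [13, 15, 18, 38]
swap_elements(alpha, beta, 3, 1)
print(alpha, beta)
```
[9, 8, 6, 7] [13, 15, 18, 38]
[9, 8, 6, 15] [13, 7, 18, 38]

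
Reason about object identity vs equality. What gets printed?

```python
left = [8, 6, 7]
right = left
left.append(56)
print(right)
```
[8, 6, 7, 56]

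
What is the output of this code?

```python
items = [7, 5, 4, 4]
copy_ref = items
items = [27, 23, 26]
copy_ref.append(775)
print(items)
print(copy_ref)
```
[27, 23, 26]
[7, 5, 4, 4, 775]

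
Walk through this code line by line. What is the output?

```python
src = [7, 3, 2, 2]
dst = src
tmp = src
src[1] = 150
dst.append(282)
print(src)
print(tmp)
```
[7, 150, 2, 2, 282]
[7, 150, 2, 2, 282]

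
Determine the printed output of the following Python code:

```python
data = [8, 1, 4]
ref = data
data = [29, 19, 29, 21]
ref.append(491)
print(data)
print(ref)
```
[29, 19, 29, 21]
[8, 1, 4, 491]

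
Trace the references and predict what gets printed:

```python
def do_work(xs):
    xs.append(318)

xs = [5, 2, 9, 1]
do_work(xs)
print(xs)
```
[5, 2, 9, 1, 318]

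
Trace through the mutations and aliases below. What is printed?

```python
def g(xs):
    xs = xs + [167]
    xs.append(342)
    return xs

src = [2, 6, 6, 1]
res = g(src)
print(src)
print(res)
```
[2, 6, 6, 1]
[2, 6, 6, 1, 167, 342]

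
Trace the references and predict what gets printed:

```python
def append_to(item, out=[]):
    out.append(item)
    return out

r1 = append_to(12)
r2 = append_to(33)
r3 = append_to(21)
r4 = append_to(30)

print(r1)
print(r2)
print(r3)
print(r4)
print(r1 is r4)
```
[12, 33, 21, 30]
[12, 33, 21, 30]
[12, 33, 21, 30]
[12, 33, 21, 30]
True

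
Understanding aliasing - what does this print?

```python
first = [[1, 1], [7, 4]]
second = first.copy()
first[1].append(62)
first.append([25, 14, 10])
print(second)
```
[[1, 1], [7, 4, 62]]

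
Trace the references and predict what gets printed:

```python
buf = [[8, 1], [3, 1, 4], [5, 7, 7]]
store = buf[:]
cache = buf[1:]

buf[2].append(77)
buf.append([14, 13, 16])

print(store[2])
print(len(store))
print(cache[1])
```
[5, 7, 7, 77]
3
[5, 7, 7, 77]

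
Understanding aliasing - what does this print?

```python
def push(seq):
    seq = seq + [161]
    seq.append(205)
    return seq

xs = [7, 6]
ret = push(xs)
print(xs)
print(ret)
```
[7, 6]
[7, 6, 161, 205]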